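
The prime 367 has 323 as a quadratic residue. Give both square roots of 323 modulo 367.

Since 367 ≡ 3 (mod 4), a square root of 323 is 323^((367+1)/4) = 323^92 mod 367.
Repeated squaring: 323^2≡101, 323^4≡292, 323^8≡120, 323^16≡87, 323^32≡229, 323^64≡327 (mod 367).
323^92 = 323^(64+16+8+4) ≡ 220 (mod 367).
Check: 220² = 48400 ≡ 323 (mod 367). The two roots are 147 and 220.

147, 220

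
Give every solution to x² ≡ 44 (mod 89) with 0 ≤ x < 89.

20, 69

89 ≡ 1 (mod 4), so we find a root by search.
Trying successive values, 20² = 400 ≡ 44 (mod 89). The other root is 89 − 20 = 69.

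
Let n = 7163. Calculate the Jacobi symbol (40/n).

Pull out 2^3: since 7163 ≡ 3 (mod 8), (2/7163) = -1, so (2/7163)^3 = -1.
Reciprocity: 5 ≡ 1 and 7163 ≡ 3 (mod 4), so (5/7163) = +(7163/5).
Reduce top mod 5: now compute (3/5).
Reciprocity: 3 ≡ 3 and 5 ≡ 1 (mod 4), so (3/5) = +(5/3).
Reduce top mod 3: now compute (2/3).
Pull out 2: since 3 ≡ 3 (mod 8), (2/3) = -1.
Reached (1/3) = 1. Collecting the sign flips along the way, the symbol is +1.

1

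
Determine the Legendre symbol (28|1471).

Pull out 2^2: since 1471 ≡ 7 (mod 8), (2/1471) = +1, so (2/1471)^2 = +1.
Reciprocity: 7 ≡ 3 and 1471 ≡ 3 (mod 4), so (7/1471) = −(1471/7).
Reduce top mod 7: now compute (1/7).
Reached (1/7) = 1. Collecting the sign flips along the way, the symbol is -1.

-1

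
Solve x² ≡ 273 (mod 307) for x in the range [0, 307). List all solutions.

Since 307 ≡ 3 (mod 4), a square root of 273 is 273^((307+1)/4) = 273^77 mod 307.
Repeated squaring: 273^2≡235, 273^4≡272, 273^8≡304, 273^16≡9, 273^32≡81, 273^64≡114 (mod 307).
273^77 = 273^(64+8+4+1) ≡ 102 (mod 307).
Check: 102² = 10404 ≡ 273 (mod 307). The two roots are 102 and 205.

102, 205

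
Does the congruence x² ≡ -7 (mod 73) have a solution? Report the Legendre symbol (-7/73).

-1

Euler's criterion: (-7/73) ≡ 66^36 (mod 73).
66^2 ≡ 49 (mod 73)
66^4 ≡ 65 (mod 73)
66^8 ≡ 64 (mod 73)
66^16 ≡ 8 (mod 73)
66^32 ≡ 64 (mod 73)
66^36 = 66^(32+4) ≡ 72 (mod 73).
Result is 72 ≡ −1, so (-7/73) = −1.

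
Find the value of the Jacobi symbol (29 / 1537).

Reciprocity: 29 ≡ 1 and 1537 ≡ 1 (mod 4), so (29/1537) = +(1537/29).
Reduce top mod 29: now compute (0/29).
Top reduces to 0: gcd > 1, so the symbol is 0.

0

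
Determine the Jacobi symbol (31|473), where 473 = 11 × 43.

Reciprocity: 31 ≡ 3 and 473 ≡ 1 (mod 4), so (31/473) = +(473/31).
Reduce top mod 31: now compute (8/31).
Pull out 2^3: since 31 ≡ 7 (mod 8), (2/31) = +1, so (2/31)^3 = +1.
Reached (1/31) = 1. Collecting the sign flips along the way, the symbol is +1.

1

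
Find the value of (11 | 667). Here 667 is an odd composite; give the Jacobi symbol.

1

Reciprocity: 11 ≡ 3 and 667 ≡ 3 (mod 4), so (11/667) = −(667/11).
Reduce top mod 11: now compute (7/11).
Reciprocity: 7 ≡ 3 and 11 ≡ 3 (mod 4), so (7/11) = −(11/7).
Reduce top mod 7: now compute (4/7).
Pull out 2^2: since 7 ≡ 7 (mod 8), (2/7) = +1, so (2/7)^2 = +1.
Reached (1/7) = 1. Collecting the sign flips along the way, the symbol is +1.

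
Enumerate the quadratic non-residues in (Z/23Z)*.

5,7,10,11,14,15,17,19,20,21,22

Square k = 1,…,11 (k and 23−k give the same square):
1²=1, 2²=4, 3²=9, 4²=16, 5²≡2, 6²≡13, 7²≡3, 8²≡18, 9²≡12, 10²≡8, 11²≡6 (mod 23).
The residues are {1, 2, 3, 4, 6, 8, 9, 12, 13, 16, 18}; the non-residues are the remaining 11 nonzero classes.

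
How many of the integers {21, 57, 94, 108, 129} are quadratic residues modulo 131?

4

(21/131) = +1 → QR.
(57/131) = -1 → non-residue.
(94/131) = +1 → QR.
(108/131) = +1 → QR.
(129/131) = +1 → QR.
Total quadratic residues among the 5: 4.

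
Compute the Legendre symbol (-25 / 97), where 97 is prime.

First reduce: -25 ≡ 72 (mod 97).
Pull out 2^3: since 97 ≡ 1 (mod 8), (2/97) = +1, so (2/97)^3 = +1.
Reciprocity: 9 ≡ 1 and 97 ≡ 1 (mod 4), so (9/97) = +(97/9).
Reduce top mod 9: now compute (7/9).
Reciprocity: 7 ≡ 3 and 9 ≡ 1 (mod 4), so (7/9) = +(9/7).
Reduce top mod 7: now compute (2/7).
Pull out 2: since 7 ≡ 7 (mod 8), (2/7) = +1.
Reached (1/7) = 1. Collecting the sign flips along the way, the symbol is +1.

1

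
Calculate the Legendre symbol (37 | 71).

Reciprocity: 37 ≡ 1 and 71 ≡ 3 (mod 4), so (37/71) = +(71/37).
Reduce top mod 37: now compute (34/37).
Pull out 2: since 37 ≡ 5 (mod 8), (2/37) = -1.
Reciprocity: 17 ≡ 1 and 37 ≡ 1 (mod 4), so (17/37) = +(37/17).
Reduce top mod 17: now compute (3/17).
Reciprocity: 3 ≡ 3 and 17 ≡ 1 (mod 4), so (3/17) = +(17/3).
Reduce top mod 3: now compute (2/3).
Pull out 2: since 3 ≡ 3 (mod 8), (2/3) = -1.
Reached (1/3) = 1. Collecting the sign flips along the way, the symbol is +1.

1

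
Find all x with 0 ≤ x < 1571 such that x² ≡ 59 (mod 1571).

359, 1212

Since 1571 ≡ 3 (mod 4), a square root of 59 is 59^((1571+1)/4) = 59^393 mod 1571.
Repeated squaring: 59^2≡339, 59^4≡238, 59^8≡88, 59^16≡1460, 59^32≡1324, 59^64≡1311, 59^128≡47, 59^256≡638 (mod 1571).
59^393 = 59^(256+128+8+1) ≡ 1212 (mod 1571).
Check: 1212² = 1468944 ≡ 59 (mod 1571). The two roots are 359 and 1212.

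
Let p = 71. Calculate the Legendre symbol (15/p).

Euler's criterion: (15/71) ≡ 15^35 (mod 71).
15^2 ≡ 12 (mod 71)
15^4 ≡ 2 (mod 71)
15^8 ≡ 4 (mod 71)
15^16 ≡ 16 (mod 71)
15^32 ≡ 43 (mod 71)
15^35 = 15^(32+2+1) ≡ 1 (mod 71).
Result is 1, so (15/71) = 1.

1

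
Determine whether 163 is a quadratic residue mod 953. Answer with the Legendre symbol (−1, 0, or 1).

-1

Reciprocity: 163 ≡ 3 and 953 ≡ 1 (mod 4), so (163/953) = +(953/163).
Reduce top mod 163: now compute (138/163).
Pull out 2: since 163 ≡ 3 (mod 8), (2/163) = -1.
Reciprocity: 69 ≡ 1 and 163 ≡ 3 (mod 4), so (69/163) = +(163/69).
Reduce top mod 69: now compute (25/69).
Reciprocity: 25 ≡ 1 and 69 ≡ 1 (mod 4), so (25/69) = +(69/25).
Reduce top mod 25: now compute (19/25).
Reciprocity: 19 ≡ 3 and 25 ≡ 1 (mod 4), so (19/25) = +(25/19).
Reduce top mod 19: now compute (6/19).
Pull out 2: since 19 ≡ 3 (mod 8), (2/19) = -1.
Reciprocity: 3 ≡ 3 and 19 ≡ 3 (mod 4), so (3/19) = −(19/3).
Reduce top mod 3: now compute (1/3).
Reached (1/3) = 1. Collecting the sign flips along the way, the symbol is -1.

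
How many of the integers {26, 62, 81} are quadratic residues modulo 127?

3

(26/127) = +1 → QR.
(62/127) = +1 → QR.
(81/127) = +1 → QR.
Total quadratic residues among the 3: 3.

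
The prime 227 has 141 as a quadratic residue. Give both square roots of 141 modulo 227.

82, 145

Since 227 ≡ 3 (mod 4), a square root of 141 is 141^((227+1)/4) = 141^57 mod 227.
Repeated squaring: 141^2≡132, 141^4≡172, 141^8≡74, 141^16≡28, 141^32≡103 (mod 227).
141^57 = 141^(32+16+8+1) ≡ 82 (mod 227).
Check: 82² = 6724 ≡ 141 (mod 227). The two roots are 82 and 145.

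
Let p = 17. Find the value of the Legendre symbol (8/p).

Euler's criterion: (8/17) ≡ 8^8 (mod 17).
8^2 ≡ 13 (mod 17)
8^4 ≡ 16 (mod 17)
8^8 ≡ 1 (mod 17)
8^8 = 8^(8) ≡ 1 (mod 17).
Result is 1, so (8/17) = 1.

1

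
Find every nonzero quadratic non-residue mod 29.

2 3 8 10 11 12 14 15 17 18 19 21 26 27

Square k = 1,…,14 (k and 29−k give the same square):
1²=1, 2²=4, 3²=9, 4²=16, 5²=25, 6²≡7, 7²≡20, 8²≡6, 9²≡23, 10²≡13, 11²≡5, 12²≡28, 13²≡24, 14²≡22 (mod 29).
The residues are {1, 4, 5, 6, 7, 9, 13, 16, 20, 22, 23, 24, 25, 28}; the non-residues are the remaining 14 nonzero classes.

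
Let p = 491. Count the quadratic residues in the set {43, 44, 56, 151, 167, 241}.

4

(43/491) = +1 → QR.
(44/491) = +1 → QR.
(56/491) = +1 → QR.
(151/491) = -1 → non-residue.
(167/491) = -1 → non-residue.
(241/491) = +1 → QR.
Total quadratic residues among the 6: 4.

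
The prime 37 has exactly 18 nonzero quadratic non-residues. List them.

2, 5, 6, 8, 13, 14, 15, 17, 18, 19, 20, 22, 23, 24, 29, 31, 32, 35

Square k = 1,…,18 (k and 37−k give the same square):
1²=1, 2²=4, 3²=9, 4²=16, 5²=25, 6²=36, 7²≡12, 8²≡27, 9²≡7, 10²≡26, 11²≡10, 12²≡33, 13²≡21, 14²≡11, 15²≡3, 16²≡34, 17²≡30, 18²≡28 (mod 37).
The residues are {1, 3, 4, 7, 9, 10, 11, 12, 16, 21, 25, 26, 27, 28, 30, 33, 34, 36}; the non-residues are the remaining 18 nonzero classes.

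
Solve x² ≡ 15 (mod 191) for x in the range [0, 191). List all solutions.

Since 191 ≡ 3 (mod 4), a square root of 15 is 15^((191+1)/4) = 15^48 mod 191.
Repeated squaring: 15^2≡34, 15^4≡10, 15^8≡100, 15^16≡68, 15^32≡40 (mod 191).
15^48 = 15^(32+16) ≡ 46 (mod 191).
Check: 46² = 2116 ≡ 15 (mod 191). The two roots are 46 and 145.

46, 145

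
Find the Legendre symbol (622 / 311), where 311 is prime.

First reduce: 622 ≡ 0 (mod 311).
Top reduces to 0: gcd > 1, so the symbol is 0.

0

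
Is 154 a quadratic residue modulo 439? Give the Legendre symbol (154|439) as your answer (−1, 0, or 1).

1

Pull out 2: since 439 ≡ 7 (mod 8), (2/439) = +1.
Reciprocity: 77 ≡ 1 and 439 ≡ 3 (mod 4), so (77/439) = +(439/77).
Reduce top mod 77: now compute (54/77).
Pull out 2: since 77 ≡ 5 (mod 8), (2/77) = -1.
Reciprocity: 27 ≡ 3 and 77 ≡ 1 (mod 4), so (27/77) = +(77/27).
Reduce top mod 27: now compute (23/27).
Reciprocity: 23 ≡ 3 and 27 ≡ 3 (mod 4), so (23/27) = −(27/23).
Reduce top mod 23: now compute (4/23).
Pull out 2^2: since 23 ≡ 7 (mod 8), (2/23) = +1, so (2/23)^2 = +1.
Reached (1/23) = 1. Collecting the sign flips along the way, the symbol is +1.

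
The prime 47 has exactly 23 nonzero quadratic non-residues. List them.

5,10,11,13,15,19,20,22,23,26,29,30,31,33,35,38,39,40,41,43,44,45,46

Square k = 1,…,23 (k and 47−k give the same square):
1²=1, 2²=4, 3²=9, 4²=16, 5²=25, 6²=36, 7²≡2, 8²≡17, 9²≡34, 10²≡6, 11²≡27, 12²≡3, 13²≡28, 14²≡8, 15²≡37, 16²≡21, 17²≡7, 18²≡42, 19²≡32, 20²≡24, 21²≡18, 22²≡14, 23²≡12 (mod 47).
The residues are {1, 2, 3, 4, 6, 7, 8, 9, 12, 14, 16, 17, 18, 21, 24, 25, 27, 28, 32, 34, 36, 37, 42}; the non-residues are the remaining 23 nonzero classes.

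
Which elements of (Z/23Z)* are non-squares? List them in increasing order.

Square k = 1,…,11 (k and 23−k give the same square):
1²=1, 2²=4, 3²=9, 4²=16, 5²≡2, 6²≡13, 7²≡3, 8²≡18, 9²≡12, 10²≡8, 11²≡6 (mod 23).
The residues are {1, 2, 3, 4, 6, 8, 9, 12, 13, 16, 18}; the non-residues are the remaining 11 nonzero classes.

5,7,10,11,14,15,17,19,20,21,22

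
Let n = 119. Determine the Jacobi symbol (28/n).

Pull out 2^2: since 119 ≡ 7 (mod 8), (2/119) = +1, so (2/119)^2 = +1.
Reciprocity: 7 ≡ 3 and 119 ≡ 3 (mod 4), so (7/119) = −(119/7).
Reduce top mod 7: now compute (0/7).
Top reduces to 0: gcd > 1, so the symbol is 0.

0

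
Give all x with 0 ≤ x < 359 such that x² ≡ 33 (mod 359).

Since 359 ≡ 3 (mod 4), a square root of 33 is 33^((359+1)/4) = 33^90 mod 359.
Repeated squaring: 33^2≡12, 33^4≡144, 33^8≡273, 33^16≡216, 33^32≡345, 33^64≡196 (mod 359).
33^90 = 33^(64+16+8+2) ≡ 266 (mod 359).
Check: 266² = 70756 ≡ 33 (mod 359). The two roots are 93 and 266.

93, 266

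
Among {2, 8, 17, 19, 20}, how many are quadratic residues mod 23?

2

(2/23) = +1 → QR.
(8/23) = +1 → QR.
(17/23) = -1 → non-residue.
(19/23) = -1 → non-residue.
(20/23) = -1 → non-residue.
Total quadratic residues among the 5: 2.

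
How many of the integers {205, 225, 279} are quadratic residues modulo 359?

(205/359) = +1 → QR.
(225/359) = +1 → QR.
(279/359) = -1 → non-residue.
Total quadratic residues among the 3: 2.

2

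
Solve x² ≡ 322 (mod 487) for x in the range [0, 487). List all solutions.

Since 487 ≡ 3 (mod 4), a square root of 322 is 322^((487+1)/4) = 322^122 mod 487.
Repeated squaring: 322^2≡440, 322^4≡261, 322^8≡428, 322^16≡72, 322^32≡314, 322^64≡222 (mod 487).
322^122 = 322^(64+32+16+8+2) ≡ 36 (mod 487).
Check: 36² = 1296 ≡ 322 (mod 487). The two roots are 36 and 451.

36, 451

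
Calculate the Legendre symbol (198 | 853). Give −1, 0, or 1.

1

Pull out 2: since 853 ≡ 5 (mod 8), (2/853) = -1.
Reciprocity: 99 ≡ 3 and 853 ≡ 1 (mod 4), so (99/853) = +(853/99).
Reduce top mod 99: now compute (61/99).
Reciprocity: 61 ≡ 1 and 99 ≡ 3 (mod 4), so (61/99) = +(99/61).
Reduce top mod 61: now compute (38/61).
Pull out 2: since 61 ≡ 5 (mod 8), (2/61) = -1.
Reciprocity: 19 ≡ 3 and 61 ≡ 1 (mod 4), so (19/61) = +(61/19).
Reduce top mod 19: now compute (4/19).
Pull out 2^2: since 19 ≡ 3 (mod 8), (2/19) = -1, so (2/19)^2 = +1.
Reached (1/19) = 1. Collecting the sign flips along the way, the symbol is +1.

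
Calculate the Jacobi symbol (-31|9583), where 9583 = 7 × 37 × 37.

First reduce: -31 ≡ 9552 (mod 9583).
Pull out 2^4: since 9583 ≡ 7 (mod 8), (2/9583) = +1, so (2/9583)^4 = +1.
Reciprocity: 597 ≡ 1 and 9583 ≡ 3 (mod 4), so (597/9583) = +(9583/597).
Reduce top mod 597: now compute (31/597).
Reciprocity: 31 ≡ 3 and 597 ≡ 1 (mod 4), so (31/597) = +(597/31).
Reduce top mod 31: now compute (8/31).
Pull out 2^3: since 31 ≡ 7 (mod 8), (2/31) = +1, so (2/31)^3 = +1.
Reached (1/31) = 1. Collecting the sign flips along the way, the symbol is +1.

1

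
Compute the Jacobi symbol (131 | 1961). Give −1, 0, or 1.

Reciprocity: 131 ≡ 3 and 1961 ≡ 1 (mod 4), so (131/1961) = +(1961/131).
Reduce top mod 131: now compute (127/131).
Reciprocity: 127 ≡ 3 and 131 ≡ 3 (mod 4), so (127/131) = −(131/127).
Reduce top mod 127: now compute (4/127).
Pull out 2^2: since 127 ≡ 7 (mod 8), (2/127) = +1, so (2/127)^2 = +1.
Reached (1/127) = 1. Collecting the sign flips along the way, the symbol is -1.

-1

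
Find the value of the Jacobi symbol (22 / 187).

Pull out 2: since 187 ≡ 3 (mod 8), (2/187) = -1.
Reciprocity: 11 ≡ 3 and 187 ≡ 3 (mod 4), so (11/187) = −(187/11).
Reduce top mod 11: now compute (0/11).
Top reduces to 0: gcd > 1, so the symbol is 0.

0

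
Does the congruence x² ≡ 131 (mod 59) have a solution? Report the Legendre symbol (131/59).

-1

First reduce: 131 ≡ 13 (mod 59).
Reciprocity: 13 ≡ 1 and 59 ≡ 3 (mod 4), so (13/59) = +(59/13).
Reduce top mod 13: now compute (7/13).
Reciprocity: 7 ≡ 3 and 13 ≡ 1 (mod 4), so (7/13) = +(13/7).
Reduce top mod 7: now compute (6/7).
Pull out 2: since 7 ≡ 7 (mod 8), (2/7) = +1.
Reciprocity: 3 ≡ 3 and 7 ≡ 3 (mod 4), so (3/7) = −(7/3).
Reduce top mod 3: now compute (1/3).
Reached (1/3) = 1. Collecting the sign flips along the way, the symbol is -1.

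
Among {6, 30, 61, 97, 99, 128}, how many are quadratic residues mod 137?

(6/137) = -1 → non-residue.
(30/137) = +1 → QR.
(61/137) = +1 → QR.
(97/137) = -1 → non-residue.
(99/137) = +1 → QR.
(128/137) = +1 → QR.
Total quadratic residues among the 6: 4.

4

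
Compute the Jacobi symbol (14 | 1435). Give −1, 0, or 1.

0

Pull out 2: since 1435 ≡ 3 (mod 8), (2/1435) = -1.
Reciprocity: 7 ≡ 3 and 1435 ≡ 3 (mod 4), so (7/1435) = −(1435/7).
Reduce top mod 7: now compute (0/7).
Top reduces to 0: gcd > 1, so the symbol is 0.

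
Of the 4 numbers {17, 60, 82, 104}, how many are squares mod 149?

3

(17/149) = +1 → QR.
(60/149) = -1 → non-residue.
(82/149) = +1 → QR.
(104/149) = +1 → QR.
Total quadratic residues among the 4: 3.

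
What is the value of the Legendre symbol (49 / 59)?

1

Euler's criterion: (49/59) ≡ 49^29 (mod 59).
49^2 ≡ 41 (mod 59)
49^4 ≡ 29 (mod 59)
49^8 ≡ 15 (mod 59)
49^16 ≡ 48 (mod 59)
49^29 = 49^(16+8+4+1) ≡ 1 (mod 59).
Result is 1, so (49/59) = 1.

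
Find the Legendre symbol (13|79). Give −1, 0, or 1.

Euler's criterion: (13/79) ≡ 13^39 (mod 79).
13^2 ≡ 11 (mod 79)
13^4 ≡ 42 (mod 79)
13^8 ≡ 26 (mod 79)
13^16 ≡ 44 (mod 79)
13^32 ≡ 40 (mod 79)
13^39 = 13^(32+4+2+1) ≡ 1 (mod 79).
Result is 1, so (13/79) = 1.

1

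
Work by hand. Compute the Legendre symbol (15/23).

-1

Reciprocity: 15 ≡ 3 and 23 ≡ 3 (mod 4), so (15/23) = −(23/15).
Reduce top mod 15: now compute (8/15).
Pull out 2^3: since 15 ≡ 7 (mod 8), (2/15) = +1, so (2/15)^3 = +1.
Reached (1/15) = 1. Collecting the sign flips along the way, the symbol is -1.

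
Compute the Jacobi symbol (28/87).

Pull out 2^2: since 87 ≡ 7 (mod 8), (2/87) = +1, so (2/87)^2 = +1.
Reciprocity: 7 ≡ 3 and 87 ≡ 3 (mod 4), so (7/87) = −(87/7).
Reduce top mod 7: now compute (3/7).
Reciprocity: 3 ≡ 3 and 7 ≡ 3 (mod 4), so (3/7) = −(7/3).
Reduce top mod 3: now compute (1/3).
Reached (1/3) = 1. Collecting the sign flips along the way, the symbol is +1.

1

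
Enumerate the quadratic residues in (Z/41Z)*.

Square k = 1,…,20 (k and 41−k give the same square):
1²=1, 2²=4, 3²=9, 4²=16, 5²=25, 6²=36, 7²≡8, 8²≡23, 9²≡40, 10²≡18, 11²≡39, 12²≡21, 13²≡5, 14²≡32, 15²≡20, 16²≡10, 17²≡2, 18²≡37, 19²≡33, 20²≡31 (mod 41).
So the quadratic residues mod 41 are {1, 2, 4, 5, 8, 9, 10, 16, 18, 20, 21, 23, 25, 31, 32, 33, 36, 37, 39, 40}.

1 2 4 5 8 9 10 16 18 20 21 23 25 31 32 33 36 37 39 40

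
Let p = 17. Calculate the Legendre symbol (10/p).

-1

Euler's criterion: (10/17) ≡ 10^8 (mod 17).
10^2 ≡ 15 (mod 17)
10^4 ≡ 4 (mod 17)
10^8 ≡ 16 (mod 17)
10^8 = 10^(8) ≡ 16 (mod 17).
Result is 16 ≡ −1, so (10/17) = −1.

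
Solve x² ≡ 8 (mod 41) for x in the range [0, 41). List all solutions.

7, 34

41 ≡ 1 (mod 4), so we find a root by search.
Trying successive values, 7² = 49 ≡ 8 (mod 41). The other root is 41 − 7 = 34.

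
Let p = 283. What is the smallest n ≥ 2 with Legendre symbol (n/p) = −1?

(2/283) = −1, so 2 is the smallest positive non-residue mod 283.

2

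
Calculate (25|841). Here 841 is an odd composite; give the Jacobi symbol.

Reciprocity: 25 ≡ 1 and 841 ≡ 1 (mod 4), so (25/841) = +(841/25).
Reduce top mod 25: now compute (16/25).
Pull out 2^4: since 25 ≡ 1 (mod 8), (2/25) = +1, so (2/25)^4 = +1.
Reached (1/25) = 1. Collecting the sign flips along the way, the symbol is +1.

1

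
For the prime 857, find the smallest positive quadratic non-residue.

(2/857) = +1, so 2 is a residue.
(3/857) = −1, so 3 is the smallest positive non-residue mod 857.

3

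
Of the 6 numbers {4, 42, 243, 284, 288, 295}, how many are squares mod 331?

(4/331) = +1 → QR.
(42/331) = -1 → non-residue.
(243/331) = -1 → non-residue.
(284/331) = +1 → QR.
(288/331) = -1 → non-residue.
(295/331) = -1 → non-residue.
Total quadratic residues among the 6: 2.

2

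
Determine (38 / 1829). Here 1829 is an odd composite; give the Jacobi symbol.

Pull out 2: since 1829 ≡ 5 (mod 8), (2/1829) = -1.
Reciprocity: 19 ≡ 3 and 1829 ≡ 1 (mod 4), so (19/1829) = +(1829/19).
Reduce top mod 19: now compute (5/19).
Reciprocity: 5 ≡ 1 and 19 ≡ 3 (mod 4), so (5/19) = +(19/5).
Reduce top mod 5: now compute (4/5).
Pull out 2^2: since 5 ≡ 5 (mod 8), (2/5) = -1, so (2/5)^2 = +1.
Reached (1/5) = 1. Collecting the sign flips along the way, the symbol is -1.

-1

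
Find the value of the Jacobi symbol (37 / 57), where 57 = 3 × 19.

Reciprocity: 37 ≡ 1 and 57 ≡ 1 (mod 4), so (37/57) = +(57/37).
Reduce top mod 37: now compute (20/37).
Pull out 2^2: since 37 ≡ 5 (mod 8), (2/37) = -1, so (2/37)^2 = +1.
Reciprocity: 5 ≡ 1 and 37 ≡ 1 (mod 4), so (5/37) = +(37/5).
Reduce top mod 5: now compute (2/5).
Pull out 2: since 5 ≡ 5 (mod 8), (2/5) = -1.
Reached (1/5) = 1. Collecting the sign flips along the way, the symbol is -1.

-1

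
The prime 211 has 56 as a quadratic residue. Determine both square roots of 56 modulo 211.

Since 211 ≡ 3 (mod 4), a square root of 56 is 56^((211+1)/4) = 56^53 mod 211.
Repeated squaring: 56^2≡182, 56^4≡208, 56^8≡9, 56^16≡81, 56^32≡20 (mod 211).
56^53 = 56^(32+16+4+1) ≡ 30 (mod 211).
Check: 30² = 900 ≡ 56 (mod 211). The two roots are 30 and 181.

30, 181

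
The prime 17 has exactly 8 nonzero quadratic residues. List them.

1 2 4 8 9 13 15 16

Square k = 1,…,8 (k and 17−k give the same square):
1²=1, 2²=4, 3²=9, 4²=16, 5²≡8, 6²≡2, 7²≡15, 8²≡13 (mod 17).
So the quadratic residues mod 17 are {1, 2, 4, 8, 9, 13, 15, 16}.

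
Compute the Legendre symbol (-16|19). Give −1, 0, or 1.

First reduce: -16 ≡ 3 (mod 19).
Reciprocity: 3 ≡ 3 and 19 ≡ 3 (mod 4), so (3/19) = −(19/3).
Reduce top mod 3: now compute (1/3).
Reached (1/3) = 1. Collecting the sign flips along the way, the symbol is -1.

-1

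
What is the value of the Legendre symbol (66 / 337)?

Euler's criterion: (66/337) ≡ 66^168 (mod 337).
66^2 ≡ 312 (mod 337)
66^4 ≡ 288 (mod 337)
66^8 ≡ 42 (mod 337)
66^16 ≡ 79 (mod 337)
66^32 ≡ 175 (mod 337)
66^64 ≡ 295 (mod 337)
66^128 ≡ 79 (mod 337)
66^168 = 66^(128+32+8) ≡ 336 (mod 337).
Result is 336 ≡ −1, so (66/337) = −1.

-1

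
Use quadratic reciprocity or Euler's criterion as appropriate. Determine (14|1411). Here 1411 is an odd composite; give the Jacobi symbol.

1

Pull out 2: since 1411 ≡ 3 (mod 8), (2/1411) = -1.
Reciprocity: 7 ≡ 3 and 1411 ≡ 3 (mod 4), so (7/1411) = −(1411/7).
Reduce top mod 7: now compute (4/7).
Pull out 2^2: since 7 ≡ 7 (mod 8), (2/7) = +1, so (2/7)^2 = +1.
Reached (1/7) = 1. Collecting the sign flips along the way, the symbol is +1.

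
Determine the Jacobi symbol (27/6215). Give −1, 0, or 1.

Reciprocity: 27 ≡ 3 and 6215 ≡ 3 (mod 4), so (27/6215) = −(6215/27).
Reduce top mod 27: now compute (5/27).
Reciprocity: 5 ≡ 1 and 27 ≡ 3 (mod 4), so (5/27) = +(27/5).
Reduce top mod 5: now compute (2/5).
Pull out 2: since 5 ≡ 5 (mod 8), (2/5) = -1.
Reached (1/5) = 1. Collecting the sign flips along the way, the symbol is +1.

1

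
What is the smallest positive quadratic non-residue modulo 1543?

3

(2/1543) = +1, so 2 is a residue.
(3/1543) = −1, so 3 is the smallest positive non-residue mod 1543.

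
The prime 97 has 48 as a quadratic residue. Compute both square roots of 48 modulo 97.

97 ≡ 1 (mod 4), so we find a root by search.
Trying successive values, 40² = 1600 ≡ 48 (mod 97). The other root is 97 − 40 = 57.

40, 57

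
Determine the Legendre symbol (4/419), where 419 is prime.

1

Pull out 2^2: since 419 ≡ 3 (mod 8), (2/419) = -1, so (2/419)^2 = +1.
Reached (1/419) = 1. Collecting the sign flips along the way, the symbol is +1.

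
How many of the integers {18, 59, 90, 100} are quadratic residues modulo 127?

2

(18/127) = +1 → QR.
(59/127) = -1 → non-residue.
(90/127) = -1 → non-residue.
(100/127) = +1 → QR.
Total quadratic residues among the 4: 2.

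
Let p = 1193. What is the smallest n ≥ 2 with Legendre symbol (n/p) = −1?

3

(2/1193) = +1, so 2 is a residue.
(3/1193) = −1, so 3 is the smallest positive non-residue mod 1193.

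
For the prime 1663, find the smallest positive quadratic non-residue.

(2/1663) = +1, so 2 is a residue.
(3/1663) = −1, so 3 is the smallest positive non-residue mod 1663.

3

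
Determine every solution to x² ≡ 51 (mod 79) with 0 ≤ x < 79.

Since 79 ≡ 3 (mod 4), a square root of 51 is 51^((79+1)/4) = 51^20 mod 79.
Repeated squaring: 51^2≡73, 51^4≡36, 51^8≡32, 51^16≡76 (mod 79).
51^20 = 51^(16+4) ≡ 50 (mod 79).
Check: 50² = 2500 ≡ 51 (mod 79). The two roots are 29 and 50.

29, 50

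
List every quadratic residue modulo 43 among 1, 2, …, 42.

Square k = 1,…,21 (k and 43−k give the same square):
1²=1, 2²=4, 3²=9, 4²=16, 5²=25, 6²=36, 7²≡6, 8²≡21, 9²≡38, 10²≡14, 11²≡35, 12²≡15, 13²≡40, 14²≡24, 15²≡10, 16²≡41, 17²≡31, 18²≡23, 19²≡17, 20²≡13, 21²≡11 (mod 43).
So the quadratic residues mod 43 are {1, 4, 6, 9, 10, 11, 13, 14, 15, 16, 17, 21, 23, 24, 25, 31, 35, 36, 38, 40, 41}.

1,4,6,9,10,11,13,14,15,16,17,21,23,24,25,31,35,36,38,40,41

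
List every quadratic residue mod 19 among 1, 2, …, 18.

Square k = 1,…,9 (k and 19−k give the same square):
1²=1, 2²=4, 3²=9, 4²=16, 5²≡6, 6²≡17, 7²≡11, 8²≡7, 9²≡5 (mod 19).
So the quadratic residues mod 19 are {1, 4, 5, 6, 7, 9, 11, 16, 17}.

1, 4, 5, 6, 7, 9, 11, 16, 17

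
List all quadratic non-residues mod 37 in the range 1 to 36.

Square k = 1,…,18 (k and 37−k give the same square):
1²=1, 2²=4, 3²=9, 4²=16, 5²=25, 6²=36, 7²≡12, 8²≡27, 9²≡7, 10²≡26, 11²≡10, 12²≡33, 13²≡21, 14²≡11, 15²≡3, 16²≡34, 17²≡30, 18²≡28 (mod 37).
The residues are {1, 3, 4, 7, 9, 10, 11, 12, 16, 21, 25, 26, 27, 28, 30, 33, 34, 36}; the non-residues are the remaining 18 nonzero classes.

2,5,6,8,13,14,15,17,18,19,20,22,23,24,29,31,32,35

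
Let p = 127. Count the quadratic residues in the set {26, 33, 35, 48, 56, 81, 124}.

(26/127) = +1 → QR.
(33/127) = -1 → non-residue.
(35/127) = +1 → QR.
(48/127) = -1 → non-residue.
(56/127) = -1 → non-residue.
(81/127) = +1 → QR.
(124/127) = +1 → QR.
Total quadratic residues among the 7: 4.

4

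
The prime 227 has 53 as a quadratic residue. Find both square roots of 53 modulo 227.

Since 227 ≡ 3 (mod 4), a square root of 53 is 53^((227+1)/4) = 53^57 mod 227.
Repeated squaring: 53^2≡85, 53^4≡188, 53^8≡159, 53^16≡84, 53^32≡19 (mod 227).
53^57 = 53^(32+16+8+1) ≡ 196 (mod 227).
Check: 196² = 38416 ≡ 53 (mod 227). The two roots are 31 and 196.

31, 196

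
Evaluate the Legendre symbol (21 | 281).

-1

Euler's criterion: (21/281) ≡ 21^140 (mod 281).
21^2 ≡ 160 (mod 281)
21^4 ≡ 29 (mod 281)
21^8 ≡ 279 (mod 281)
21^16 ≡ 4 (mod 281)
21^32 ≡ 16 (mod 281)
21^64 ≡ 256 (mod 281)
21^128 ≡ 63 (mod 281)
21^140 = 21^(128+8+4) ≡ 280 (mod 281).
Result is 280 ≡ −1, so (21/281) = −1.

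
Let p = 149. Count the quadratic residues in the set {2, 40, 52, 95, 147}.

1

(2/149) = -1 → non-residue.
(40/149) = -1 → non-residue.
(52/149) = -1 → non-residue.
(95/149) = +1 → QR.
(147/149) = -1 → non-residue.
Total quadratic residues among the 5: 1.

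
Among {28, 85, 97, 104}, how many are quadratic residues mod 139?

1

(28/139) = +1 → QR.
(85/139) = -1 → non-residue.
(97/139) = -1 → non-residue.
(104/139) = -1 → non-residue.
Total quadratic residues among the 4: 1.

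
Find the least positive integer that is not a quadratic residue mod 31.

3

(2/31) = +1, so 2 is a residue.
(3/31) = −1, so 3 is the smallest positive non-residue mod 31.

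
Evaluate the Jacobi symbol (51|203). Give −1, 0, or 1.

Reciprocity: 51 ≡ 3 and 203 ≡ 3 (mod 4), so (51/203) = −(203/51).
Reduce top mod 51: now compute (50/51).
Pull out 2: since 51 ≡ 3 (mod 8), (2/51) = -1.
Reciprocity: 25 ≡ 1 and 51 ≡ 3 (mod 4), so (25/51) = +(51/25).
Reduce top mod 25: now compute (1/25).
Reached (1/25) = 1. Collecting the sign flips along the way, the symbol is +1.

1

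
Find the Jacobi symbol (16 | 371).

Pull out 2^4: since 371 ≡ 3 (mod 8), (2/371) = -1, so (2/371)^4 = +1.
Reached (1/371) = 1. Collecting the sign flips along the way, the symbol is +1.

1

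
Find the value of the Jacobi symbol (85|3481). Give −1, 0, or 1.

Reciprocity: 85 ≡ 1 and 3481 ≡ 1 (mod 4), so (85/3481) = +(3481/85).
Reduce top mod 85: now compute (81/85).
Reciprocity: 81 ≡ 1 and 85 ≡ 1 (mod 4), so (81/85) = +(85/81).
Reduce top mod 81: now compute (4/81).
Pull out 2^2: since 81 ≡ 1 (mod 8), (2/81) = +1, so (2/81)^2 = +1.
Reached (1/81) = 1. Collecting the sign flips along the way, the symbol is +1.

1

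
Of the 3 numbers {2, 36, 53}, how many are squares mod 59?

(2/59) = -1 → non-residue.
(36/59) = +1 → QR.
(53/59) = +1 → QR.
Total quadratic residues among the 3: 2.

2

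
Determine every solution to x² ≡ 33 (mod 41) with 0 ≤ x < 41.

41 ≡ 1 (mod 4), so we find a root by search.
Trying successive values, 19² = 361 ≡ 33 (mod 41). The other root is 41 − 19 = 22.

19, 22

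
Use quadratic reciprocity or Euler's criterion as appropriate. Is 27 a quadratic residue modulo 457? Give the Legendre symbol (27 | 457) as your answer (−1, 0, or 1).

Euler's criterion: (27/457) ≡ 27^228 (mod 457).
27^2 ≡ 272 (mod 457)
27^4 ≡ 407 (mod 457)
27^8 ≡ 215 (mod 457)
27^16 ≡ 68 (mod 457)
27^32 ≡ 54 (mod 457)
27^64 ≡ 174 (mod 457)
27^128 ≡ 114 (mod 457)
27^228 = 27^(128+64+32+4) ≡ 1 (mod 457).
Result is 1, so (27/457) = 1.

1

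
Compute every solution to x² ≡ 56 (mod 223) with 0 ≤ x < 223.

111, 112

Since 223 ≡ 3 (mod 4), a square root of 56 is 56^((223+1)/4) = 56^56 mod 223.
Repeated squaring: 56^2≡14, 56^4≡196, 56^8≡60, 56^16≡32, 56^32≡132 (mod 223).
56^56 = 56^(32+16+8) ≡ 112 (mod 223).
Check: 112² = 12544 ≡ 56 (mod 223). The two roots are 111 and 112.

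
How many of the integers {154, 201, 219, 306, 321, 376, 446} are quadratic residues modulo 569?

(154/569) = -1 → non-residue.
(201/569) = -1 → non-residue.
(219/569) = +1 → QR.
(306/569) = +1 → QR.
(321/569) = -1 → non-residue.
(376/569) = -1 → non-residue.
(446/569) = -1 → non-residue.
Total quadratic residues among the 7: 2.

2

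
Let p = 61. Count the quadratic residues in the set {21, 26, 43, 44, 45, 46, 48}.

3

(21/61) = -1 → non-residue.
(26/61) = -1 → non-residue.
(43/61) = -1 → non-residue.
(44/61) = -1 → non-residue.
(45/61) = +1 → QR.
(46/61) = +1 → QR.
(48/61) = +1 → QR.
Total quadratic residues among the 7: 3.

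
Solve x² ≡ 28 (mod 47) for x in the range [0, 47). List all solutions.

13, 34

Since 47 ≡ 3 (mod 4), a square root of 28 is 28^((47+1)/4) = 28^12 mod 47.
Repeated squaring: 28^2≡32, 28^4≡37, 28^8≡6 (mod 47).
28^12 = 28^(8+4) ≡ 34 (mod 47).
Check: 34² = 1156 ≡ 28 (mod 47). The two roots are 13 and 34.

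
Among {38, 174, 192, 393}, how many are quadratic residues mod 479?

2

(38/479) = -1 → non-residue.
(174/479) = -1 → non-residue.
(192/479) = +1 → QR.
(393/479) = +1 → QR.
Total quadratic residues among the 4: 2.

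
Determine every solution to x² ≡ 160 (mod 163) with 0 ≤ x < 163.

46, 117

Since 163 ≡ 3 (mod 4), a square root of 160 is 160^((163+1)/4) = 160^41 mod 163.
Repeated squaring: 160^2≡9, 160^4≡81, 160^8≡41, 160^16≡51, 160^32≡156 (mod 163).
160^41 = 160^(32+8+1) ≡ 46 (mod 163).
Check: 46² = 2116 ≡ 160 (mod 163). The two roots are 46 and 117.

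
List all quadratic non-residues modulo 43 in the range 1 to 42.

2,3,5,7,8,12,18,19,20,22,26,27,28,29,30,32,33,34,37,39,42

Square k = 1,…,21 (k and 43−k give the same square):
1²=1, 2²=4, 3²=9, 4²=16, 5²=25, 6²=36, 7²≡6, 8²≡21, 9²≡38, 10²≡14, 11²≡35, 12²≡15, 13²≡40, 14²≡24, 15²≡10, 16²≡41, 17²≡31, 18²≡23, 19²≡17, 20²≡13, 21²≡11 (mod 43).
The residues are {1, 4, 6, 9, 10, 11, 13, 14, 15, 16, 17, 21, 23, 24, 25, 31, 35, 36, 38, 40, 41}; the non-residues are the remaining 21 nonzero classes.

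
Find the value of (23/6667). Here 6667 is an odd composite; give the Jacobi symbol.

Reciprocity: 23 ≡ 3 and 6667 ≡ 3 (mod 4), so (23/6667) = −(6667/23).
Reduce top mod 23: now compute (20/23).
Pull out 2^2: since 23 ≡ 7 (mod 8), (2/23) = +1, so (2/23)^2 = +1.
Reciprocity: 5 ≡ 1 and 23 ≡ 3 (mod 4), so (5/23) = +(23/5).
Reduce top mod 5: now compute (3/5).
Reciprocity: 3 ≡ 3 and 5 ≡ 1 (mod 4), so (3/5) = +(5/3).
Reduce top mod 3: now compute (2/3).
Pull out 2: since 3 ≡ 3 (mod 8), (2/3) = -1.
Reached (1/3) = 1. Collecting the sign flips along the way, the symbol is +1.

1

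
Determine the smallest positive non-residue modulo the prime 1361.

3

(2/1361) = +1, so 2 is a residue.
(3/1361) = −1, so 3 is the smallest positive non-residue mod 1361.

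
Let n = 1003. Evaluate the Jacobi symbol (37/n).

Reciprocity: 37 ≡ 1 and 1003 ≡ 3 (mod 4), so (37/1003) = +(1003/37).
Reduce top mod 37: now compute (4/37).
Pull out 2^2: since 37 ≡ 5 (mod 8), (2/37) = -1, so (2/37)^2 = +1.
Reached (1/37) = 1. Collecting the sign flips along the way, the symbol is +1.

1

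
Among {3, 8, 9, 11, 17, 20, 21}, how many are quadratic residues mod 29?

(3/29) = -1 → non-residue.
(8/29) = -1 → non-residue.
(9/29) = +1 → QR.
(11/29) = -1 → non-residue.
(17/29) = -1 → non-residue.
(20/29) = +1 → QR.
(21/29) = -1 → non-residue.
Total quadratic residues among the 7: 2.

2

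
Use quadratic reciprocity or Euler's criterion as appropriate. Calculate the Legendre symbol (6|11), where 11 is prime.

Euler's criterion: (6/11) ≡ 6^5 (mod 11).
6^2 ≡ 3 (mod 11)
6^4 ≡ 9 (mod 11)
6^5 = 6^(4+1) ≡ 10 (mod 11).
Result is 10 ≡ −1, so (6/11) = −1.

-1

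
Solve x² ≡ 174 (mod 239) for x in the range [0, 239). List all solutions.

37, 202

Since 239 ≡ 3 (mod 4), a square root of 174 is 174^((239+1)/4) = 174^60 mod 239.
Repeated squaring: 174^2≡162, 174^4≡193, 174^8≡204, 174^16≡30, 174^32≡183 (mod 239).
174^60 = 174^(32+16+8+4) ≡ 202 (mod 239).
Check: 202² = 40804 ≡ 174 (mod 239). The two roots are 37 and 202.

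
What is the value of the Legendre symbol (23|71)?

-1

Reciprocity: 23 ≡ 3 and 71 ≡ 3 (mod 4), so (23/71) = −(71/23).
Reduce top mod 23: now compute (2/23).
Pull out 2: since 23 ≡ 7 (mod 8), (2/23) = +1.
Reached (1/23) = 1. Collecting the sign flips along the way, the symbol is -1.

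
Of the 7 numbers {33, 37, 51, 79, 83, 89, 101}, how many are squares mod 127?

(33/127) = -1 → non-residue.
(37/127) = +1 → QR.
(51/127) = -1 → non-residue.
(79/127) = +1 → QR.
(83/127) = -1 → non-residue.
(89/127) = -1 → non-residue.
(101/127) = -1 → non-residue.
Total quadratic residues among the 7: 2.

2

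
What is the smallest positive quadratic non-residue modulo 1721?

3

(2/1721) = +1, so 2 is a residue.
(3/1721) = −1, so 3 is the smallest positive non-residue mod 1721.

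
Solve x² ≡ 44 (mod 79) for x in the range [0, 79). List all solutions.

26, 53

Since 79 ≡ 3 (mod 4), a square root of 44 is 44^((79+1)/4) = 44^20 mod 79.
Repeated squaring: 44^2≡40, 44^4≡20, 44^8≡5, 44^16≡25 (mod 79).
44^20 = 44^(16+4) ≡ 26 (mod 79).
Check: 26² = 676 ≡ 44 (mod 79). The two roots are 26 and 53.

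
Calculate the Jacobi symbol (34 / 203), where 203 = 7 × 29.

Pull out 2: since 203 ≡ 3 (mod 8), (2/203) = -1.
Reciprocity: 17 ≡ 1 and 203 ≡ 3 (mod 4), so (17/203) = +(203/17).
Reduce top mod 17: now compute (16/17).
Pull out 2^4: since 17 ≡ 1 (mod 8), (2/17) = +1, so (2/17)^4 = +1.
Reached (1/17) = 1. Collecting the sign flips along the way, the symbol is -1.

-1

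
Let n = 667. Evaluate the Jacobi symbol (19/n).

1

Reciprocity: 19 ≡ 3 and 667 ≡ 3 (mod 4), so (19/667) = −(667/19).
Reduce top mod 19: now compute (2/19).
Pull out 2: since 19 ≡ 3 (mod 8), (2/19) = -1.
Reached (1/19) = 1. Collecting the sign flips along the way, the symbol is +1.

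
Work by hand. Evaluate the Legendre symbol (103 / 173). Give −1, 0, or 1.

-1

Euler's criterion: (103/173) ≡ 103^86 (mod 173).
103^2 ≡ 56 (mod 173)
103^4 ≡ 22 (mod 173)
103^8 ≡ 138 (mod 173)
103^16 ≡ 14 (mod 173)
103^32 ≡ 23 (mod 173)
103^64 ≡ 10 (mod 173)
103^86 = 103^(64+16+4+2) ≡ 172 (mod 173).
Result is 172 ≡ −1, so (103/173) = −1.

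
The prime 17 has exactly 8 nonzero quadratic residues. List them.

1 2 4 8 9 13 15 16

Square k = 1,…,8 (k and 17−k give the same square):
1²=1, 2²=4, 3²=9, 4²=16, 5²≡8, 6²≡2, 7²≡15, 8²≡13 (mod 17).
So the quadratic residues mod 17 are {1, 2, 4, 8, 9, 13, 15, 16}.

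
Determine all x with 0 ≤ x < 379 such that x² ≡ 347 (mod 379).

Since 379 ≡ 3 (mod 4), a square root of 347 is 347^((379+1)/4) = 347^95 mod 379.
Repeated squaring: 347^2≡266, 347^4≡262, 347^8≡45, 347^16≡130, 347^32≡224, 347^64≡148 (mod 379).
347^95 = 347^(64+16+8+4+2+1) ≡ 101 (mod 379).
Check: 101² = 10201 ≡ 347 (mod 379). The two roots are 101 and 278.

101, 278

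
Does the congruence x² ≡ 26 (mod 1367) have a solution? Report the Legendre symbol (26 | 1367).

-1

Pull out 2: since 1367 ≡ 7 (mod 8), (2/1367) = +1.
Reciprocity: 13 ≡ 1 and 1367 ≡ 3 (mod 4), so (13/1367) = +(1367/13).
Reduce top mod 13: now compute (2/13).
Pull out 2: since 13 ≡ 5 (mod 8), (2/13) = -1.
Reached (1/13) = 1. Collecting the sign flips along the way, the symbol is -1.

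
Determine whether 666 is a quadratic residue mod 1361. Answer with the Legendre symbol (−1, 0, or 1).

Pull out 2: since 1361 ≡ 1 (mod 8), (2/1361) = +1.
Reciprocity: 333 ≡ 1 and 1361 ≡ 1 (mod 4), so (333/1361) = +(1361/333).
Reduce top mod 333: now compute (29/333).
Reciprocity: 29 ≡ 1 and 333 ≡ 1 (mod 4), so (29/333) = +(333/29).
Reduce top mod 29: now compute (14/29).
Pull out 2: since 29 ≡ 5 (mod 8), (2/29) = -1.
Reciprocity: 7 ≡ 3 and 29 ≡ 1 (mod 4), so (7/29) = +(29/7).
Reduce top mod 7: now compute (1/7).
Reached (1/7) = 1. Collecting the sign flips along the way, the symbol is -1.

-1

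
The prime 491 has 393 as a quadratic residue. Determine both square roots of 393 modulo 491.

167, 324

Since 491 ≡ 3 (mod 4), a square root of 393 is 393^((491+1)/4) = 393^123 mod 491.
Repeated squaring: 393^2≡275, 393^4≡11, 393^8≡121, 393^16≡402, 393^32≡65, 393^64≡297 (mod 491).
393^123 = 393^(64+32+16+8+2+1) ≡ 324 (mod 491).
Check: 324² = 104976 ≡ 393 (mod 491). The two roots are 167 and 324.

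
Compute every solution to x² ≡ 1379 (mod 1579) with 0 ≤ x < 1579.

Since 1579 ≡ 3 (mod 4), a square root of 1379 is 1379^((1579+1)/4) = 1379^395 mod 1579.
Repeated squaring: 1379^2≡525, 1379^4≡879, 1379^8≡510, 1379^16≡1144, 1379^32≡1324, 1379^64≡286, 1379^128≡1267, 1379^256≡1025 (mod 1579).
1379^395 = 1379^(256+128+8+2+1) ≡ 238 (mod 1579).
Check: 238² = 56644 ≡ 1379 (mod 1579). The two roots are 238 and 1341.

238, 1341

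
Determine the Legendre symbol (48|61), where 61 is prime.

Euler's criterion: (48/61) ≡ 48^30 (mod 61).
48^2 ≡ 47 (mod 61)
48^4 ≡ 13 (mod 61)
48^8 ≡ 47 (mod 61)
48^16 ≡ 13 (mod 61)
48^30 = 48^(16+8+4+2) ≡ 1 (mod 61).
Result is 1, so (48/61) = 1.

1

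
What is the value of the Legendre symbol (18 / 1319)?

1

Pull out 2: since 1319 ≡ 7 (mod 8), (2/1319) = +1.
Reciprocity: 9 ≡ 1 and 1319 ≡ 3 (mod 4), so (9/1319) = +(1319/9).
Reduce top mod 9: now compute (5/9).
Reciprocity: 5 ≡ 1 and 9 ≡ 1 (mod 4), so (5/9) = +(9/5).
Reduce top mod 5: now compute (4/5).
Pull out 2^2: since 5 ≡ 5 (mod 8), (2/5) = -1, so (2/5)^2 = +1.
Reached (1/5) = 1. Collecting the sign flips along the way, the symbol is +1.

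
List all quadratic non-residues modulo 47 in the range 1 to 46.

5, 10, 11, 13, 15, 19, 20, 22, 23, 26, 29, 30, 31, 33, 35, 38, 39, 40, 41, 43, 44, 45, 46

Square k = 1,…,23 (k and 47−k give the same square):
1²=1, 2²=4, 3²=9, 4²=16, 5²=25, 6²=36, 7²≡2, 8²≡17, 9²≡34, 10²≡6, 11²≡27, 12²≡3, 13²≡28, 14²≡8, 15²≡37, 16²≡21, 17²≡7, 18²≡42, 19²≡32, 20²≡24, 21²≡18, 22²≡14, 23²≡12 (mod 47).
The residues are {1, 2, 3, 4, 6, 7, 8, 9, 12, 14, 16, 17, 18, 21, 24, 25, 27, 28, 32, 34, 36, 37, 42}; the non-residues are the remaining 23 nonzero classes.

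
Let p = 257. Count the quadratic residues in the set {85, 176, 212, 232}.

(85/257) = -1 → non-residue.
(176/257) = +1 → QR.
(212/257) = -1 → non-residue.
(232/257) = +1 → QR.
Total quadratic residues among the 4: 2.

2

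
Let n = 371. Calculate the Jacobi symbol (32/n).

Pull out 2^5: since 371 ≡ 3 (mod 8), (2/371) = -1, so (2/371)^5 = -1.
Reached (1/371) = 1. Collecting the sign flips along the way, the symbol is -1.

-1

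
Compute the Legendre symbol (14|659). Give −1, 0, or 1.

1

Euler's criterion: (14/659) ≡ 14^329 (mod 659).
14^2 ≡ 196 (mod 659)
14^4 ≡ 194 (mod 659)
14^8 ≡ 73 (mod 659)
14^16 ≡ 57 (mod 659)
14^32 ≡ 613 (mod 659)
14^64 ≡ 139 (mod 659)
14^128 ≡ 210 (mod 659)
14^256 ≡ 606 (mod 659)
14^329 = 14^(256+64+8+1) ≡ 1 (mod 659).
Result is 1, so (14/659) = 1.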